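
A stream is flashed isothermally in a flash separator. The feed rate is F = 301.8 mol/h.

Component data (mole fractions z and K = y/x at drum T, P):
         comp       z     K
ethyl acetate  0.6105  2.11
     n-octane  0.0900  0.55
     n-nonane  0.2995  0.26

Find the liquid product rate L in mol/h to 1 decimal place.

Material balance + equilibrium reduce to Σ zᵢ(Kᵢ−1)/(1+V/F(Kᵢ−1)) = 0.
Feasibility: ΣzᵢKᵢ = 1.4155, Σzᵢ/Kᵢ = 1.6049 — both > 1, two phases present.
Newton–Raphson from V/F = 0.63:
  V/F = 0.6300: g = -0.07293, g' = -0.8716 → V/F = 0.5463
  V/F = 0.5463: g = -0.00389, g' = -0.7857 → V/F = 0.5414
Converged at V/F = 0.5414.
Then V = V/F·F = 0.5414·301.8 = 163.4 mol/h and L = F − V = 138.4 mol/h.

L = 138.4 mol/h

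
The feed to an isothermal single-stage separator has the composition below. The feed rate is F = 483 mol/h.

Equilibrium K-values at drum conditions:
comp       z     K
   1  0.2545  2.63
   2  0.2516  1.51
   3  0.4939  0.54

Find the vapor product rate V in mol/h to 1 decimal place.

Material balance + equilibrium reduce to Σ zᵢ(Kᵢ−1)/(1+ψ(Kᵢ−1)) = 0.
g(0) = ΣzᵢKᵢ − 1 = 0.3160 and g(1) = 1 − Σzᵢ/Kᵢ = -0.1780, so a root lies in (0, 1).
Newton–Raphson from ψ = 0.46:
  ψ = 0.4600: g = 0.05284, g' = -0.4319 → ψ = 0.5823
  ψ = 0.5823: g = 0.00144, g' = -0.4118 → ψ = 0.5858
Converged at ψ = 0.5858.
Then V = ψ·F = 0.5858·483 = 283.0 mol/h and L = F − V = 200.0 mol/h.

V = 283.0 mol/h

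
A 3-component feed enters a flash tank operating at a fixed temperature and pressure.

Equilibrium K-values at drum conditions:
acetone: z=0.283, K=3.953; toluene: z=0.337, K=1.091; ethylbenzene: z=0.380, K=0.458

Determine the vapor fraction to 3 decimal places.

Iterate (Newton) starting at ψ = 0.5:
  ψ = 0.500: g = 0.0843, g' = -0.615 → ψ = 0.637
  ψ = 0.637: g = 0.0045, g' = -0.560 → ψ = 0.645
Converged at ψ = 0.645.

ψ = 0.645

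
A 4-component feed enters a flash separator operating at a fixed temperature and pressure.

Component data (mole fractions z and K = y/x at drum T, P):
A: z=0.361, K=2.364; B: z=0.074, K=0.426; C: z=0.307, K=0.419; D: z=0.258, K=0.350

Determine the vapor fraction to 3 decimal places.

ψ = 0.125

Rachford–Rice: g(ψ) = Σ zᵢ(Kᵢ−1)/(1+ψ(Kᵢ−1)) = 0.
Feasibility: ΣzᵢKᵢ = 1.104, Σzᵢ/Kᵢ = 1.796 — both > 1, two phases present.
Iterate (Newton) starting at ψ = 0.5:
  ψ = 0.500: g = -0.2667, g' = -0.730 → ψ = 0.135
  ψ = 0.135: g = -0.0075, g' = -0.761 → ψ = 0.125
Converged at ψ = 0.125.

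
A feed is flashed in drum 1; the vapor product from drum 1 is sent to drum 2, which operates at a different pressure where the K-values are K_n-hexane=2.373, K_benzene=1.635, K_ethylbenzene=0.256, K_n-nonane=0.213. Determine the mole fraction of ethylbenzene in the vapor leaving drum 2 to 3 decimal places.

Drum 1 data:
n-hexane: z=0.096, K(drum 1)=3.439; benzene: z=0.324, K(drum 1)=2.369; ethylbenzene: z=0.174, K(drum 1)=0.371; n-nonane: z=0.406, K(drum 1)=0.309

y_ethylbenzene (drum 2) = 0.041

Drum 1:
Let ψ₁ = V/F and solve Σ zᵢ(Kᵢ−1)/(1+ψ₁(Kᵢ−1)) = 0.
Check two-phase: ΣzᵢKᵢ = 1.288 > 1 and Σzᵢ/Kᵢ = 1.948 > 1, so g(0) = 0.288 > 0 and g(1) = -0.948 < 0.
Newton–Raphson from ψ₁ = 0.41:
  ψ₁ = 0.410: g = -0.1378, g' = -0.894 → ψ₁ = 0.256
  ψ₁ = 0.256: g = 0.0013, g' = -0.933 → ψ₁ = 0.257
Converged at ψ₁ = 0.257.
Drum-1 compositions:
  n-hexane: x = 0.059, y = 0.203
  benzene: x = 0.240, y = 0.568
  ethylbenzene: x = 0.208, y = 0.077
  n-nonane: x = 0.494, y = 0.153
Drum-2 feed = drum-1 vapor: z₂ = (0.2028, 0.5676, 0.0770, 0.1526).
Drum 2:
Rachford–Rice: g(ψ₂) = Σ zᵢ(Kᵢ−1)/(1+ψ₂(Kᵢ−1)) = 0.
g(0) = ΣzᵢKᵢ − 1 = 0.461 and g(1) = 1 − Σzᵢ/Kᵢ = -0.450, so a root lies in (0, 1).
Newton–Raphson from ψ₂ = 0.5:
  ψ₂ = 0.500: g = 0.1494, g' = -0.631 → ψ₂ = 0.737
  ψ₂ = 0.737: g = -0.0286, g' = -0.945 → ψ₂ = 0.706
  ψ₂ = 0.706: g = -0.0011, g' = -0.876 → ψ₂ = 0.705
Converged at ψ₂ = 0.705.
  n-hexane: x = 0.103, y = 0.245
  benzene: x = 0.392, y = 0.641
  ethylbenzene: x = 0.162, y = 0.041
  n-nonane: x = 0.343, y = 0.073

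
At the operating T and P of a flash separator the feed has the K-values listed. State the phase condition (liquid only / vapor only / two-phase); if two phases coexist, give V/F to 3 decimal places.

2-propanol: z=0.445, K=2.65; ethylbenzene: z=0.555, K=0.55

ΣzᵢKᵢ = 1.484; Σzᵢ/Kᵢ = 1.177.
Both exceed 1, so a two-phase solution exists.
Material balance + equilibrium reduce to Σ zᵢ(Kᵢ−1)/(1+ψ(Kᵢ−1)) = 0.
Newton–Raphson from ψ = 0.5:
  ψ = 0.500: g = 0.0801, g' = -0.551 → ψ = 0.645
  ψ = 0.645: g = 0.0036, g' = -0.507 → ψ = 0.653
Converged at ψ = 0.653.

two-phase, V/F = 0.653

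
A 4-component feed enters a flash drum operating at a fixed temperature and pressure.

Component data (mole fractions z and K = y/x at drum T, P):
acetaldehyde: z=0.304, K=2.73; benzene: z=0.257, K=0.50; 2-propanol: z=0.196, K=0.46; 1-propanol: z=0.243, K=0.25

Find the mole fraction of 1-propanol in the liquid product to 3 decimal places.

x_1-propanol = 0.264

Let ψ = V/F and solve Σ zᵢ(Kᵢ−1)/(1+ψ(Kᵢ−1)) = 0.
Feasibility: ΣzᵢKᵢ = 1.109, Σzᵢ/Kᵢ = 2.023 — both > 1, two phases present.
Newton iteration, ψ⁰ = 0.31:
  ψ = 0.310: g = -0.1743, g' = -0.790 → ψ = 0.089
  ψ = 0.089: g = 0.0145, g' = -0.973 → ψ = 0.104
Converged at ψ = 0.104.
Compositions from xᵢ = zᵢ/(1+ψ(Kᵢ−1)), yᵢ = Kᵢxᵢ:
  acetaldehyde: x = 0.257, y = 0.703
  benzene: x = 0.271, y = 0.136
  2-propanol: x = 0.208, y = 0.096
  1-propanol: x = 0.264, y = 0.066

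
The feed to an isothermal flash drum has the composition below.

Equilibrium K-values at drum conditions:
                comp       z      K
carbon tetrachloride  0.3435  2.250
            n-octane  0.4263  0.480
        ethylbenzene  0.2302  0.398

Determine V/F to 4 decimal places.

Rachford–Rice: g(V/F) = Σ zᵢ(Kᵢ−1)/(1+V/F(Kᵢ−1)) = 0.
g(0) = ΣzᵢKᵢ − 1 = 0.0691 and g(1) = 1 − Σzᵢ/Kᵢ = -0.6192, so a root lies in (0, 1).
Iterate (Newton) starting at V/F = 0.3:
  V/F = 0.3000: g = -0.11950, g' = -0.5700 → V/F = 0.0903
  V/F = 0.0903: g = 0.00666, g' = -0.6535 → V/F = 0.1005
  V/F = 0.1005: g = 0.00004, g' = -0.6464 → V/F = 0.1006
Converged at V/F = 0.1006.

V/F = 0.1006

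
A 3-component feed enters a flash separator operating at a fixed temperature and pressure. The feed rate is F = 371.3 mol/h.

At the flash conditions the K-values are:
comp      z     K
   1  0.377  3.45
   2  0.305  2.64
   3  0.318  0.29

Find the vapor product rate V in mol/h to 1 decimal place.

V = 298.7 mol/h

Material balance + equilibrium reduce to Σ zᵢ(Kᵢ−1)/(1+V/F(Kᵢ−1)) = 0.
g(0) = ΣzᵢKᵢ − 1 = 1.198 and g(1) = 1 − Σzᵢ/Kᵢ = -0.321, so a root lies in (0, 1).
Newton iteration, V/F⁰ = 0.45:
  V/F = 0.450: g = 0.3953, g' = -1.130 → V/F = 0.800
  V/F = 0.800: g = 0.0058, g' = -1.271 → V/F = 0.805
Converged at V/F = 0.805.
Then V = V/F·F = 0.8045·371.3 = 298.7 mol/h and L = F − V = 72.6 mol/h.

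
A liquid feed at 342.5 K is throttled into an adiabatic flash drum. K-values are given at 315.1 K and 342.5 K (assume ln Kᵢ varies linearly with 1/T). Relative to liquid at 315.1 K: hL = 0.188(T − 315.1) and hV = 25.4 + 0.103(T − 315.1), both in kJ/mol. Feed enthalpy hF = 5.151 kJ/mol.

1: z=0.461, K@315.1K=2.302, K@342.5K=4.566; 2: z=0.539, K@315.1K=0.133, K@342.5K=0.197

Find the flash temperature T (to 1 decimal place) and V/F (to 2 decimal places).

T = 318.4 K, V/F = 0.18

Adiabatic flash: solve Rachford–Rice at each trial T, then check hF = ψ·hV(T) + (1−ψ)·hL(T).
  T = 315.1 K: K = (2.302, 0.133), RR gives ψ = 0.118, H_out = 2.991 kJ/mol
  T = 342.5 K: K = (4.566, 0.197), RR gives ψ = 0.423, H_out = 14.909 kJ/mol
  T = 328.8 K: K = (3.289, 0.163), RR gives ψ = 0.315, H_out = 10.219 kJ/mol
  T = 322.0 K: K = (2.766, 0.148), RR gives ψ = 0.236, H_out = 7.144 kJ/mol
  T = 318.6 K: K = (2.529, 0.140), RR gives ψ = 0.184, H_out = 5.271 kJ/mol
  T = 316.9 K: K = (2.417, 0.137), RR gives ψ = 0.154, H_out = 4.216 kJ/mol
Linear interpolation between T = 316.9 (H_out = 4.216) and T = 318.6 (H_out = 5.271) on hF = 5.151 gives T ≈ 318.4 K, at which ψ = 0.18.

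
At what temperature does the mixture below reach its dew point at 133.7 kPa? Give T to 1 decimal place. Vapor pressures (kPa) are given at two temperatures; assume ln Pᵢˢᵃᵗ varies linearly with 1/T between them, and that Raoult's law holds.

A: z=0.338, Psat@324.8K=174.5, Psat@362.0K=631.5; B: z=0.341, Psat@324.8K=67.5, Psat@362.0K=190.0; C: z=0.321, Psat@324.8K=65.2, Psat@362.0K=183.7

Dew-point temperature: Σzᵢ·P/Pᵢˢᵃᵗ(T) = 1. Interpolate ln Pᵢˢᵃᵗ = aᵢ + bᵢ/T.
  T = 324.8 K: ΣzᵢP/Pᵢˢᵃᵗ = 1.5927
  T = 362.0 K: ΣzᵢP/Pᵢˢᵃᵗ = 0.5451
  T = 343.4 K: ΣzᵢP/Pᵢˢᵃᵗ = 0.9042
  T = 334.1 K: ΣzᵢP/Pᵢˢᵃᵗ = 1.1903
  T = 338.8 K: ΣzᵢP/Pᵢˢᵃᵗ = 1.0339
  T = 341.1 K: ΣzᵢP/Pᵢˢᵃᵗ = 0.9664
  T = 340.0 K: ΣzᵢP/Pᵢˢᵃᵗ = 0.9980
Interpolating between 338.8 K and 340.0 K gives T ≈ 339.9 K.

T = 339.9 K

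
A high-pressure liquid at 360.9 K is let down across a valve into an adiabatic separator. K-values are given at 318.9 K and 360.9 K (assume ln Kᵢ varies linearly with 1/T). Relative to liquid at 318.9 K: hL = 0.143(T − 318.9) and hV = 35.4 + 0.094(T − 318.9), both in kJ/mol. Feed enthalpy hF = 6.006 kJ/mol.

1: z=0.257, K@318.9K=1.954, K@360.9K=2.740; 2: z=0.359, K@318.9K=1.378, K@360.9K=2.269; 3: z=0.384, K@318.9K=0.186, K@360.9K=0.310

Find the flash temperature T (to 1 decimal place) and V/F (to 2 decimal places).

Adiabatic flash: solve Rachford–Rice at each trial T, then check hF = ψ·hV(T) + (1−ψ)·hL(T).
  T = 318.9 K: K = (1.954, 1.378, 0.186), RR gives ψ = 0.126, H_out = 4.467 kJ/mol
  T = 360.9 K: K = (2.740, 2.269, 0.310), RR gives ψ = 0.628, H_out = 26.932 kJ/mol
  T = 339.9 K: K = (2.338, 1.796, 0.244), RR gives ψ = 0.431, H_out = 17.824 kJ/mol
  T = 329.4 K: K = (2.144, 1.580, 0.214), RR gives ψ = 0.302, H_out = 12.024 kJ/mol
  T = 324.1 K: K = (2.047, 1.476, 0.200), RR gives ψ = 0.221, H_out = 8.498 kJ/mol
  T = 321.5 K: K = (2.000, 1.427, 0.193), RR gives ψ = 0.176, H_out = 6.564 kJ/mol
  T = 320.2 K: K = (1.977, 1.402, 0.189), RR gives ψ = 0.151, H_out = 5.537 kJ/mol
Linear interpolation between T = 320.2 (H_out = 5.537) and T = 321.5 (H_out = 6.564) on hF = 6.006 gives T ≈ 320.8 K, at which ψ = 0.16.

T = 320.8 K, V/F = 0.16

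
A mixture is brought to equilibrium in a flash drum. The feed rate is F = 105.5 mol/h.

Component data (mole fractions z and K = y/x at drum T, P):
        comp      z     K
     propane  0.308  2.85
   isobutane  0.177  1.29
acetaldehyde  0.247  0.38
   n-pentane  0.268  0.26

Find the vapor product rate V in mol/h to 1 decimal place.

V = 28.0 mol/h

Newton iteration, ψ⁰ = 0.36:
  ψ = 0.360: g = -0.0790, g' = -0.822 → ψ = 0.264
  ψ = 0.264: g = 0.0010, g' = -0.851 → ψ = 0.265
Converged at ψ = 0.265.
Then V = ψ·F = 0.2651·105.5 = 28.0 mol/h and L = F − V = 77.5 mol/h.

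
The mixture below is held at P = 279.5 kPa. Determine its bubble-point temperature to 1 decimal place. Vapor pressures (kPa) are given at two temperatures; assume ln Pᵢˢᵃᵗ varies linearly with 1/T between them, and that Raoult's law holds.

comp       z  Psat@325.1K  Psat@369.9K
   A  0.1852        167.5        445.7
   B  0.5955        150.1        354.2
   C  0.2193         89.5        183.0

Bubble-point temperature: ΣzᵢPᵢˢᵃᵗ(T) = P. Interpolate ln Pᵢˢᵃᵗ = aᵢ + bᵢ/T.
  T = 325.1 K: ΣzᵢPᵢˢᵃᵗ = 140.03 kPa
  T = 369.9 K: ΣzᵢPᵢˢᵃᵗ = 333.60 kPa
  T = 347.5 K: ΣzᵢPᵢˢᵃᵗ = 222.10 kPa
  T = 358.7 K: ΣzᵢPᵢˢᵃᵗ = 273.89 kPa
  T = 364.3 K: ΣzᵢPᵢˢᵃᵗ = 302.72 kPa
  T = 361.5 K: ΣzᵢPᵢˢᵃᵗ = 288.06 kPa
Interpolating between 358.7 K and 361.5 K gives T ≈ 359.8 K.

T = 359.8 K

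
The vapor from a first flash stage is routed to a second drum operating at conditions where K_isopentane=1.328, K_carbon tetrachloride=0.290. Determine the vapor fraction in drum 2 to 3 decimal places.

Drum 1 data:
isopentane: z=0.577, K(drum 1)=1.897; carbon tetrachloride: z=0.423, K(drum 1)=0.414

Drum 1:
Material balance + equilibrium reduce to Σ zᵢ(Kᵢ−1)/(1+ψ₁(Kᵢ−1)) = 0.
g(0) = ΣzᵢKᵢ − 1 = 0.270 and g(1) = 1 − Σzᵢ/Kᵢ = -0.326, so a root lies in (0, 1).
Newton–Raphson from ψ₁ = 0.5:
  ψ₁ = 0.500: g = 0.0067, g' = -0.512 → ψ₁ = 0.513
Converged at ψ₁ = 0.513.
Drum-1 compositions:
  isopentane: x = 0.395, y = 0.750
  carbon tetrachloride: x = 0.605, y = 0.250
Drum-2 feed = drum-1 vapor: z₂ = (0.7496, 0.2504).
Drum 2:
Let ψ₂ = V/F and solve Σ zᵢ(Kᵢ−1)/(1+ψ₂(Kᵢ−1)) = 0.
g(0) = ΣzᵢKᵢ − 1 = 0.068 and g(1) = 1 − Σzᵢ/Kᵢ = -0.428, so a root lies in (0, 1).
Binary case is linear: z₁(K₁−1)(1+ψ₂(K₂−1)) + z₂(K₂−1)(1+ψ₂(K₁−1)) = 0
⇒ ψ₂ = [z₁(K₁−1)+z₂(K₂−1)] / [−(K₁−1)(K₂−1)] = 0.0681/0.2329 = 0.292
  isopentane: x = 0.684, y = 0.908
  carbon tetrachloride: x = 0.316, y = 0.092

V/F (drum 2) = 0.292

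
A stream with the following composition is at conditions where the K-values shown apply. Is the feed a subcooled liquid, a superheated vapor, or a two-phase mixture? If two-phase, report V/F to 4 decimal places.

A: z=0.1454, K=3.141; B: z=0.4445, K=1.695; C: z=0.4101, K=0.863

superheated vapor

ΣzᵢKᵢ = 1.5640; Σzᵢ/Kᵢ = 0.7837.
Since Σzᵢ/Kᵢ < 1 the mixture is above its dew point — single vapor phase.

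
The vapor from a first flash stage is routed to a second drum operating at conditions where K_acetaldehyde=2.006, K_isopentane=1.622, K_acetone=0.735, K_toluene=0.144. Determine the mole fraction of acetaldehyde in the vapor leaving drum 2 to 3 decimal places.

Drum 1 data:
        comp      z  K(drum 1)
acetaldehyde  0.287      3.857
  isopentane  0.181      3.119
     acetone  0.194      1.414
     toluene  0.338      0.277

Drum 1:
Material balance + equilibrium reduce to Σ zᵢ(Kᵢ−1)/(1+ψ₁(Kᵢ−1)) = 0.
Feasibility: ΣzᵢKᵢ = 2.039, Σzᵢ/Kᵢ = 1.490 — both > 1, two phases present.
Newton–Raphson from ψ₁ = 0.5:
  ψ₁ = 0.500: g = 0.2077, g' = -1.045 → ψ₁ = 0.699
  ψ₁ = 0.699: g = -0.0033, g' = -1.135 → ψ₁ = 0.696
Converged at ψ₁ = 0.696.
Drum-1 compositions:
  acetaldehyde: x = 0.096, y = 0.370
  isopentane: x = 0.073, y = 0.228
  acetone: x = 0.151, y = 0.213
  toluene: x = 0.680, y = 0.188
Drum-2 feed = drum-1 vapor: z₂ = (0.3705, 0.2281, 0.2130, 0.1884).
Drum 2:
Let ψ₂ = V/F and solve Σ zᵢ(Kᵢ−1)/(1+ψ₂(Kᵢ−1)) = 0.
Check two-phase: ΣzᵢKᵢ = 1.297 > 1 and Σzᵢ/Kᵢ = 1.924 > 1, so g(0) = 0.297 > 0 and g(1) = -0.924 < 0.
Iterate (Newton) starting at ψ₂ = 0.4:
  ψ₂ = 0.400: g = 0.0710, g' = -0.585 → ψ₂ = 0.521
  ψ₂ = 0.521: g = -0.0051, g' = -0.682 → ψ₂ = 0.514
Converged at ψ₂ = 0.514.
  acetaldehyde: x = 0.244, y = 0.490
  isopentane: x = 0.173, y = 0.280
  acetone: x = 0.247, y = 0.181
  toluene: x = 0.336, y = 0.048

y_acetaldehyde (drum 2) = 0.490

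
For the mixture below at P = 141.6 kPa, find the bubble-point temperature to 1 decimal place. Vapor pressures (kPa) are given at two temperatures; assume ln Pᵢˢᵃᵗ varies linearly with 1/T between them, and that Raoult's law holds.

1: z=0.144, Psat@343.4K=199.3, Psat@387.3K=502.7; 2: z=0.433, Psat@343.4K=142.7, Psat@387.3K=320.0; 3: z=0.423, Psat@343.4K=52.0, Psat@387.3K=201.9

T = 353.1 K

Bubble-point temperature: ΣzᵢPᵢˢᵃᵗ(T) = P. Interpolate ln Pᵢˢᵃᵗ = aᵢ + bᵢ/T.
  T = 343.4 K: ΣzᵢPᵢˢᵃᵗ = 112.48 kPa
  T = 387.3 K: ΣzᵢPᵢˢᵃᵗ = 296.35 kPa
  T = 365.4 K: ΣzᵢPᵢˢᵃᵗ = 187.02 kPa
  T = 354.4 K: ΣzᵢPᵢˢᵃᵗ = 145.95 kPa
  T = 348.9 K: ΣzᵢPᵢˢᵃᵗ = 128.34 kPa
  T = 351.6 K: ΣzᵢPᵢˢᵃᵗ = 136.75 kPa
Interpolating between 351.6 K and 354.4 K gives T ≈ 353.1 K.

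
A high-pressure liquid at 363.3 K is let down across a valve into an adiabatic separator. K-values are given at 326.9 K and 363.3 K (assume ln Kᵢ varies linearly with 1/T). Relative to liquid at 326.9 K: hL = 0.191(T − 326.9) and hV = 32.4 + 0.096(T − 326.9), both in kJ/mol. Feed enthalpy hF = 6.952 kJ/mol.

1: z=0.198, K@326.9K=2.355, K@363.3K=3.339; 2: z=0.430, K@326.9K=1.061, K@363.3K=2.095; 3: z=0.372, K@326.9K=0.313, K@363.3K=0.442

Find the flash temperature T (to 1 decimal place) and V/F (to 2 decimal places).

T = 330.9 K, V/F = 0.19

Adiabatic flash: solve Rachford–Rice at each trial T, then check hF = ψ·hV(T) + (1−ψ)·hL(T).
  T = 326.9 K: K = (2.355, 1.061, 0.313), RR gives ψ = 0.075, H_out = 2.443 kJ/mol
  T = 363.3 K: K = (3.339, 2.095, 0.442), RR gives ψ = 0.856, H_out = 31.723 kJ/mol
  T = 345.1 K: K = (2.830, 1.518, 0.375), RR gives ψ = 0.550, H_out = 20.341 kJ/mol
  T = 336.0 K: K = (2.588, 1.275, 0.344), RR gives ψ = 0.336, H_out = 12.340 kJ/mol
  T = 331.4 K: K = (2.469, 1.163, 0.328), RR gives ψ = 0.208, H_out = 7.521 kJ/mol
  T = 329.1 K: K = (2.411, 1.110, 0.320), RR gives ψ = 0.141, H_out = 4.958 kJ/mol
Linear interpolation between T = 329.1 (H_out = 4.958) and T = 331.4 (H_out = 7.521) on hF = 6.952 gives T ≈ 330.9 K, at which ψ = 0.19.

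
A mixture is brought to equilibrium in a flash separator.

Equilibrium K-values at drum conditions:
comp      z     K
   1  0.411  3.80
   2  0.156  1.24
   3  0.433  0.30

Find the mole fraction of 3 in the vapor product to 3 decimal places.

Material balance + equilibrium reduce to Σ zᵢ(Kᵢ−1)/(1+ψ(Kᵢ−1)) = 0.
g(0) = ΣzᵢKᵢ − 1 = 0.885 and g(1) = 1 − Σzᵢ/Kᵢ = -0.677, so a root lies in (0, 1).
Newton–Raphson from ψ = 0.4:
  ψ = 0.400: g = 0.1560, g' = -1.134 → ψ = 0.538
  ψ = 0.538: g = 0.0065, g' = -1.066 → ψ = 0.544
Converged at ψ = 0.544.
Compositions from xᵢ = zᵢ/(1+ψ(Kᵢ−1)), yᵢ = Kᵢxᵢ:
  1: x = 0.163, y = 0.619
  2: x = 0.138, y = 0.171
  3: x = 0.699, y = 0.210

y_3 = 0.210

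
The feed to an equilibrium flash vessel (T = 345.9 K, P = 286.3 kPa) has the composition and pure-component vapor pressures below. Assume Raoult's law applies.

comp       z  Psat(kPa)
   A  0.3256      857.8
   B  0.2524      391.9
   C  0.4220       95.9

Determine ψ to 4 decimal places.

Raoult's law: Kᵢ = Pᵢˢᵃᵗ/P = Pᵢˢᵃᵗ/286.3.
  K_A = 857.8/286.3 = 2.996158, K_B = 391.9/286.3 = 1.368844, K_C = 95.9/286.3 = 0.334963
Material balance + equilibrium reduce to Σ zᵢ(Kᵢ−1)/(1+ψ(Kᵢ−1)) = 0.
Feasibility: ΣzᵢKᵢ = 1.4624, Σzᵢ/Kᵢ = 1.5529 — both > 1, two phases present.
Iterate (Newton) starting at ψ = 0.5:
  ψ = 0.5000: g = -0.01657, g' = -0.7684 → ψ = 0.4784
Converged at ψ = 0.4784.

ψ = 0.4784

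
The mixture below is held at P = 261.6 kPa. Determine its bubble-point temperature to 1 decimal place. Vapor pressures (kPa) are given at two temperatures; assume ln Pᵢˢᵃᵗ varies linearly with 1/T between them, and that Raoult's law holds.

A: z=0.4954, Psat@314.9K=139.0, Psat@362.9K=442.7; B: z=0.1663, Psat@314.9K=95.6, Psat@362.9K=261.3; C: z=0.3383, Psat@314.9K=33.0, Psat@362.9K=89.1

T = 357.4 K

Bubble-point temperature: ΣzᵢPᵢˢᵃᵗ(T) = P. Interpolate ln Pᵢˢᵃᵗ = aᵢ + bᵢ/T.
  T = 314.9 K: ΣzᵢPᵢˢᵃᵗ = 95.92 kPa
  T = 362.9 K: ΣzᵢPᵢˢᵃᵗ = 292.91 kPa
  T = 338.9 K: ΣzᵢPᵢˢᵃᵗ = 174.27 kPa
  T = 350.9 K: ΣzᵢPᵢˢᵃᵗ = 227.92 kPa
  T = 356.9 K: ΣzᵢPᵢˢᵃᵗ = 258.92 kPa
  T = 359.9 K: ΣzᵢPᵢˢᵃᵗ = 275.53 kPa
  T = 358.4 K: ΣzᵢPᵢˢᵃᵗ = 267.13 kPa
Interpolating between 356.9 K and 358.4 K gives T ≈ 357.4 K.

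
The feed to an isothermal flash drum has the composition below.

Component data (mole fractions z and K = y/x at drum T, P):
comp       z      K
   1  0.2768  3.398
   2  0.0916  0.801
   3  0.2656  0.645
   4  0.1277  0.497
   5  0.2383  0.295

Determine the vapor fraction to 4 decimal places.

Iterate (Newton) starting at ψ = 0.34:
  ψ = 0.3400: g = -0.05959, g' = -0.7824 → ψ = 0.2638
  ψ = 0.2638: g = 0.00282, g' = -0.8636 → ψ = 0.2671
Converged at ψ = 0.2671.

ψ = 0.2671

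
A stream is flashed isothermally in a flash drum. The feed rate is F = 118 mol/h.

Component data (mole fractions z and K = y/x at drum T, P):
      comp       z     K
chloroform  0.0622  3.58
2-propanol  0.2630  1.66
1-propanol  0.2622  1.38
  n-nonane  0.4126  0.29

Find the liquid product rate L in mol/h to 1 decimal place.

Newton–Raphson from V/F = 0.5:
  V/F = 0.5000: g = -0.16986, g' = -0.6704 → V/F = 0.2466
  V/F = 0.2466: g = -0.01668, g' = -0.5767 → V/F = 0.2177
  V/F = 0.2177: g = 0.00005, g' = -0.5806 → V/F = 0.2178
Converged at V/F = 0.2178.
Then V = V/F·F = 0.2178·118 = 25.7 mol/h and L = F − V = 92.3 mol/h.

L = 92.3 mol/h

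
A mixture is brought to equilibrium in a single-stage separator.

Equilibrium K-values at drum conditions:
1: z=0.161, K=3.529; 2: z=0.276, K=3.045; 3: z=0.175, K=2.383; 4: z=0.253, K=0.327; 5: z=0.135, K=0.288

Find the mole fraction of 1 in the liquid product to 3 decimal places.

Rachford–Rice: g(β) = Σ zᵢ(Kᵢ−1)/(1+β(Kᵢ−1)) = 0.
g(0) = ΣzᵢKᵢ − 1 = 0.947 and g(1) = 1 − Σzᵢ/Kᵢ = -0.452, so a root lies in (0, 1).
Newton iteration, β⁰ = 0.5:
  β = 0.500: g = 0.1961, g' = -1.025 → β = 0.691
  β = 0.691: g = -0.0019, g' = -1.088 → β = 0.689
Converged at β = 0.689.
Compositions from xᵢ = zᵢ/(1+β(Kᵢ−1)), yᵢ = Kᵢxᵢ:
  1: x = 0.059, y = 0.207
  2: x = 0.115, y = 0.349
  3: x = 0.090, y = 0.213
  4: x = 0.472, y = 0.154
  5: x = 0.265, y = 0.076

x_1 = 0.059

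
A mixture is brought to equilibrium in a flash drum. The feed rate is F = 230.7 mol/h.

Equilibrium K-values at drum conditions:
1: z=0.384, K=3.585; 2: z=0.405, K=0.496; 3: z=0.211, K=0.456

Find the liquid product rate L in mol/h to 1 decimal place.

L = 114.6 mol/h

Let β = V/F and solve Σ zᵢ(Kᵢ−1)/(1+β(Kᵢ−1)) = 0.
Check two-phase: ΣzᵢKᵢ = 1.674 > 1 and Σzᵢ/Kᵢ = 1.386 > 1, so g(0) = 0.674 > 0 and g(1) = -0.386 < 0.
Newton–Raphson from β = 0.5:
  β = 0.500: g = 0.0024, g' = -0.790 → β = 0.503
Converged at β = 0.503.
Then V = β·F = 0.5031·230.7 = 116.1 mol/h and L = F − V = 114.6 mol/h.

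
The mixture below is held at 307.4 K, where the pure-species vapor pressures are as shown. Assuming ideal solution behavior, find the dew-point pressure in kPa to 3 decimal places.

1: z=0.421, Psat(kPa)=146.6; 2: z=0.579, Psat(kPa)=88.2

At the dew point ψ → 1, so Σzᵢ/Kᵢ = 1 with Kᵢ = Pᵢˢᵃᵗ/P ⇒ 1/P = Σzᵢ/Pᵢˢᵃᵗ.
1/P = 0.421/146.6 + 0.579/88.2 = 0.009436 ⇒ P = 105.973 kPa

Pdew = 105.973 kPa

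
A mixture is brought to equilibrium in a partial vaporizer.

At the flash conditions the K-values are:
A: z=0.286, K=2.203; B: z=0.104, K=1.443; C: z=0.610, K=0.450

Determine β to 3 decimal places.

β = 0.093

Newton iteration, β⁰ = 0.69:
  β = 0.690: g = -0.3174, g' = -0.615 → β = 0.174
  β = 0.174: g = -0.0436, g' = -0.526 → β = 0.091
  β = 0.091: g = 0.0013, g' = -0.560 → β = 0.093
Converged at β = 0.093.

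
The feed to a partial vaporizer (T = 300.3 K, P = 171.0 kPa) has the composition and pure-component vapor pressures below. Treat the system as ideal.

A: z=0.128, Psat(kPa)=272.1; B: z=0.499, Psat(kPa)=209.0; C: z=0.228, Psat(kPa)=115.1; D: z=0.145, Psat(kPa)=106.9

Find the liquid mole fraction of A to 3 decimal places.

Raoult's law: Kᵢ = Pᵢˢᵃᵗ/P = Pᵢˢᵃᵗ/171.0.
  K_A = 272.1/171.0 = 1.59123, K_B = 209.0/171.0 = 1.22222, K_C = 115.1/171.0 = 0.67310, K_D = 106.9/171.0 = 0.62515
Material balance + equilibrium reduce to Σ zᵢ(Kᵢ−1)/(1+V/F(Kᵢ−1)) = 0.
g(0) = ΣzᵢKᵢ − 1 = 0.058 and g(1) = 1 − Σzᵢ/Kᵢ = -0.059, so a root lies in (0, 1).
Iterate (Newton) starting at V/F = 0.67:
  V/F = 0.670: g = -0.0173, g' = -0.118 → V/F = 0.523
  V/F = 0.523: g = -0.0004, g' = -0.113 → V/F = 0.520
Converged at V/F = 0.520.
Compositions from xᵢ = zᵢ/(1+V/F(Kᵢ−1)), yᵢ = Kᵢxᵢ:
  A: x = 0.098, y = 0.156
  B: x = 0.447, y = 0.547
  C: x = 0.275, y = 0.185
  D: x = 0.180, y = 0.113

x_A = 0.098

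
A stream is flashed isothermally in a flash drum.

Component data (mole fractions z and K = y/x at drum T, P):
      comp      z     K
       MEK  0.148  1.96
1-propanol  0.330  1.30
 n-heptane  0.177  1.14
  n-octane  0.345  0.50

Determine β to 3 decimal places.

β = 0.395

Material balance + equilibrium reduce to Σ zᵢ(Kᵢ−1)/(1+β(Kᵢ−1)) = 0.
g(0) = ΣzᵢKᵢ − 1 = 0.093 and g(1) = 1 − Σzᵢ/Kᵢ = -0.175, so a root lies in (0, 1).
Iterate (Newton) starting at β = 0.47:
  β = 0.470: g = -0.0176, g' = -0.238 → β = 0.396
  β = 0.396: g = -0.0002, g' = -0.233 → β = 0.395
Converged at β = 0.395.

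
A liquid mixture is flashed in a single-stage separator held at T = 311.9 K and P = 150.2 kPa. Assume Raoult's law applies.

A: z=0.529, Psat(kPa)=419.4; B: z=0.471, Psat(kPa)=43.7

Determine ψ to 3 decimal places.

Raoult's law: Kᵢ = Pᵢˢᵃᵗ/P = Pᵢˢᵃᵗ/150.2.
  K_A = 419.4/150.2 = 2.79228, K_B = 43.7/150.2 = 0.29095
Let ψ = V/F and solve Σ zᵢ(Kᵢ−1)/(1+ψ(Kᵢ−1)) = 0.
Feasibility: ΣzᵢKᵢ = 1.614, Σzᵢ/Kᵢ = 1.808 — both > 1, two phases present.
Newton iteration, ψ⁰ = 0.5:
  ψ = 0.500: g = -0.0174, g' = -1.041 → ψ = 0.483
Converged at ψ = 0.483.

ψ = 0.483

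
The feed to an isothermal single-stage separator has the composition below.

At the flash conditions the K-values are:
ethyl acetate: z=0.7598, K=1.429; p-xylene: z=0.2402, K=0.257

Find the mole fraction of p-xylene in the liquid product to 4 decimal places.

x_p-xylene = 0.3660

Rachford–Rice: g(ψ) = Σ zᵢ(Kᵢ−1)/(1+ψ(Kᵢ−1)) = 0.
g(0) = ΣzᵢKᵢ − 1 = 0.1475 and g(1) = 1 − Σzᵢ/Kᵢ = -0.4663, so a root lies in (0, 1).
Binary case is linear: z₁(K₁−1)(1+ψ(K₂−1)) + z₂(K₂−1)(1+ψ(K₁−1)) = 0
⇒ ψ = [z₁(K₁−1)+z₂(K₂−1)] / [−(K₁−1)(K₂−1)] = 0.14749/0.31875 = 0.4627
Compositions from xᵢ = zᵢ/(1+ψ(Kᵢ−1)), yᵢ = Kᵢxᵢ:
  ethyl acetate: x = 0.6340, y = 0.9059
  p-xylene: x = 0.3660, y = 0.0941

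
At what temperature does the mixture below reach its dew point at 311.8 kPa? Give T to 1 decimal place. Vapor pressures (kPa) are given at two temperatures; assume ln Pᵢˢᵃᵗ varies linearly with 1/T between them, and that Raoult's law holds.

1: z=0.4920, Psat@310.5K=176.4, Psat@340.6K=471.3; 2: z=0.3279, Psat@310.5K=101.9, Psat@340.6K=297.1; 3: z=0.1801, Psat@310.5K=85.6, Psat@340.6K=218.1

T = 338.1 K

Dew-point temperature: Σzᵢ·P/Pᵢˢᵃᵗ(T) = 1. Interpolate ln Pᵢˢᵃᵗ = aᵢ + bᵢ/T.
  T = 310.5 K: ΣzᵢP/Pᵢˢᵃᵗ = 2.5290
  T = 340.6 K: ΣzᵢP/Pᵢˢᵃᵗ = 0.9271
  T = 325.6 K: ΣzᵢP/Pᵢˢᵃᵗ = 1.4930
  T = 333.1 K: ΣzᵢP/Pᵢˢᵃᵗ = 1.1701
  T = 336.9 K: ΣzᵢP/Pᵢˢᵃᵗ = 1.0386
  T = 338.8 K: ΣzᵢP/Pᵢˢᵃᵗ = 0.9794
Interpolating between 336.9 K and 338.8 K gives T ≈ 338.1 K.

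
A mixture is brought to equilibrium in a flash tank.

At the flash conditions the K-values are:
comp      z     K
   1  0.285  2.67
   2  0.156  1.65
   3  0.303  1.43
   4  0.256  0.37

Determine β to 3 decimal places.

Rachford–Rice: g(β) = Σ zᵢ(Kᵢ−1)/(1+β(Kᵢ−1)) = 0.
Feasibility: ΣzᵢKᵢ = 1.546, Σzᵢ/Kᵢ = 1.105 — both > 1, two phases present.
Newton–Raphson from β = 0.5:
  β = 0.500: g = 0.2077, g' = -0.528 → β = 0.893
  β = 0.893: g = -0.0196, g' = -0.715 → β = 0.866
  β = 0.866: g = -0.0005, g' = -0.682 → β = 0.865
Converged at β = 0.865.

β = 0.865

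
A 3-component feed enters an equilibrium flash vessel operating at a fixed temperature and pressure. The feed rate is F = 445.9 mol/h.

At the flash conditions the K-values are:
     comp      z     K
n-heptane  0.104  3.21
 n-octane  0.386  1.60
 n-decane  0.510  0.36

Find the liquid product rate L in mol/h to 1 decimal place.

L = 362.5 mol/h

Rachford–Rice: g(ψ) = Σ zᵢ(Kᵢ−1)/(1+ψ(Kᵢ−1)) = 0.
Feasibility: ΣzᵢKᵢ = 1.135, Σzᵢ/Kᵢ = 1.690 — both > 1, two phases present.
Newton–Raphson from ψ = 0.5:
  ψ = 0.500: g = -0.1927, g' = -0.649 → ψ = 0.203
  ψ = 0.203: g = -0.0100, g' = -0.628 → ψ = 0.187
Converged at ψ = 0.187.
Then V = ψ·F = 0.1871·445.9 = 83.4 mol/h and L = F − V = 362.5 mol/h.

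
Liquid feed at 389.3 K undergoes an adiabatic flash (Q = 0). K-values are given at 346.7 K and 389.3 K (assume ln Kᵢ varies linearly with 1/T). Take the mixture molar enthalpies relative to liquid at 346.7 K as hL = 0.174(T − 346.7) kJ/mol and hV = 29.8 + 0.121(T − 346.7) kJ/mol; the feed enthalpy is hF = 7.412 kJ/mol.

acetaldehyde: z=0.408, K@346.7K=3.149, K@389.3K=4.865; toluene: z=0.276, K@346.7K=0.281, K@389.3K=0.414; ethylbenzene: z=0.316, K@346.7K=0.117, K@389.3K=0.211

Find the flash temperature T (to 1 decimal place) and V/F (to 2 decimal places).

T = 348.4 K, V/F = 0.24

Adiabatic flash: solve Rachford–Rice at each trial T, then check hF = ψ·hV(T) + (1−ψ)·hL(T).
  T = 346.7 K: K = (3.149, 0.281, 0.117), RR gives ψ = 0.229, H_out = 6.831 kJ/mol
  T = 389.3 K: K = (4.865, 0.414, 0.211), RR gives ψ = 0.429, H_out = 19.234 kJ/mol
  T = 368.0 K: K = (3.964, 0.345, 0.160), RR gives ψ = 0.339, H_out = 13.417 kJ/mol
  T = 357.4 K: K = (3.547, 0.312, 0.137), RR gives ψ = 0.288, H_out = 10.285 kJ/mol
  T = 352.0 K: K = (3.343, 0.296, 0.127), RR gives ψ = 0.260, H_out = 8.587 kJ/mol
  T = 349.4 K: K = (3.247, 0.289, 0.122), RR gives ψ = 0.245, H_out = 7.738 kJ/mol
  T = 348.0 K: K = (3.196, 0.285, 0.119), RR gives ψ = 0.237, H_out = 7.271 kJ/mol
Linear interpolation between T = 348.0 (H_out = 7.271) and T = 349.4 (H_out = 7.738) on hF = 7.412 gives T ≈ 348.4 K, at which ψ = 0.24.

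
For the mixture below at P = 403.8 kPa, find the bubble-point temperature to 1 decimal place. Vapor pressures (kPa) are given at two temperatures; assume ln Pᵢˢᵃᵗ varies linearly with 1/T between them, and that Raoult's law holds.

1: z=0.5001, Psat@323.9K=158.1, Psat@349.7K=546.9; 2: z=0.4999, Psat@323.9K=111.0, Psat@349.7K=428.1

Bubble-point temperature: ΣzᵢPᵢˢᵃᵗ(T) = P. Interpolate ln Pᵢˢᵃᵗ = aᵢ + bᵢ/T.
  T = 323.9 K: ΣzᵢPᵢˢᵃᵗ = 134.55 kPa
  T = 349.7 K: ΣzᵢPᵢˢᵃᵗ = 487.51 kPa
  T = 336.8 K: ΣzᵢPᵢˢᵃᵗ = 262.42 kPa
  T = 343.2 K: ΣzᵢPᵢˢᵃᵗ = 358.87 kPa
  T = 346.4 K: ΣzᵢPᵢˢᵃᵗ = 417.88 kPa
  T = 344.8 K: ΣzᵢPᵢˢᵃᵗ = 387.39 kPa
Interpolating between 344.8 K and 346.4 K gives T ≈ 345.7 K.

T = 345.7 K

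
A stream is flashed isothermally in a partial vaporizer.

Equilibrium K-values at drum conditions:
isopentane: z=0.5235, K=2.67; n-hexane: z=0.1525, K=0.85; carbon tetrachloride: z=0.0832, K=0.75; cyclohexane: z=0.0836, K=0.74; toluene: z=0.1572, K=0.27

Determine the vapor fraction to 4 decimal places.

Let ψ = V/F and solve Σ zᵢ(Kᵢ−1)/(1+ψ(Kᵢ−1)) = 0.
Check two-phase: ΣzᵢKᵢ = 1.6941 > 1 and Σzᵢ/Kᵢ = 1.1816 > 1, so g(0) = 0.6941 > 0 and g(1) = -0.1816 < 0.
Newton iteration, ψ⁰ = 0.59:
  ψ = 0.5900: g = 0.16362, g' = -0.6481 → ψ = 0.8425
  ψ = 0.8425: g = -0.01521, g' = -0.8393 → ψ = 0.8243
  ψ = 0.8243: g = -0.00028, g' = -0.8086 → ψ = 0.8240
Converged at ψ = 0.8240.

ψ = 0.8240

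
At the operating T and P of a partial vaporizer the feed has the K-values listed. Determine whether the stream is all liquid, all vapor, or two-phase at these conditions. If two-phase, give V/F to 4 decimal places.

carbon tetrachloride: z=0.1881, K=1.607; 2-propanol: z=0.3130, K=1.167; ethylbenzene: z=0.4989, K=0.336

ΣzᵢKᵢ = 0.8352; Σzᵢ/Kᵢ = 1.8701.
Since ΣzᵢKᵢ < 1 the mixture is below its bubble point — single liquid phase.

all liquid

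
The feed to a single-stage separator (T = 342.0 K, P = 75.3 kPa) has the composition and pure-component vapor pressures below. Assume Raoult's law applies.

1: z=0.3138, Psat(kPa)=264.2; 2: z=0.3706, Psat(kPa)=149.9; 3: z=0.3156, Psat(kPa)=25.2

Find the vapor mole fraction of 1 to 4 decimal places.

y_1 = 0.3607

Raoult's law: Kᵢ = Pᵢˢᵃᵗ/P = Pᵢˢᵃᵗ/75.3.
  K_1 = 264.2/75.3 = 3.508632, K_2 = 149.9/75.3 = 1.990704, K_3 = 25.2/75.3 = 0.334661
Material balance + equilibrium reduce to Σ zᵢ(Kᵢ−1)/(1+β(Kᵢ−1)) = 0.
Feasibility: ΣzᵢKᵢ = 1.9444, Σzᵢ/Kᵢ = 1.2186 — both > 1, two phases present.
Newton–Raphson from β = 0.51:
  β = 0.5100: g = 0.27145, g' = -0.8607 → β = 0.8254
  β = 0.8254: g = -0.00739, g' = -1.0069 → β = 0.8180
Converged at β = 0.8180.
Compositions from xᵢ = zᵢ/(1+β(Kᵢ−1)), yᵢ = Kᵢxᵢ:
  1: x = 0.1028, y = 0.3607
  2: x = 0.2047, y = 0.4075
  3: x = 0.6925, y = 0.2317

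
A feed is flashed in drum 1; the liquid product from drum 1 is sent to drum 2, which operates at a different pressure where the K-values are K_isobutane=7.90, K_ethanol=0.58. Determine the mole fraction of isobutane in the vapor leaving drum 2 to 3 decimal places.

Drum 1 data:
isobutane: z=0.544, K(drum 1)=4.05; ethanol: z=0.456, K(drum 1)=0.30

y_isobutane (drum 2) = 0.453

Drum 1:
Let ψ₁ = V/F and solve Σ zᵢ(Kᵢ−1)/(1+ψ₁(Kᵢ−1)) = 0.
g(0) = ΣzᵢKᵢ − 1 = 1.340 and g(1) = 1 − Σzᵢ/Kᵢ = -0.654, so a root lies in (0, 1).
Iterate (Newton) starting at ψ₁ = 0.5:
  ψ₁ = 0.500: g = 0.1660, g' = -1.323 → ψ₁ = 0.626
  ψ₁ = 0.626: g = 0.0027, g' = -1.306 → ψ₁ = 0.628
Converged at ψ₁ = 0.628.
Drum-1 compositions:
  isobutane: x = 0.187, y = 0.756
  ethanol: x = 0.813, y = 0.244
Drum-2 feed = drum-1 liquid: z₂ = (0.1867, 0.8133).
Drum 2:
Material balance + equilibrium reduce to Σ zᵢ(Kᵢ−1)/(1+ψ₂(Kᵢ−1)) = 0.
Check two-phase: ΣzᵢKᵢ = 1.946 > 1 and Σzᵢ/Kᵢ = 1.426 > 1, so g(0) = 0.946 > 0 and g(1) = -0.426 < 0.
Newton–Raphson from ψ₂ = 0.7:
  ψ₂ = 0.700: g = -0.2629, g' = -0.549 → ψ₂ = 0.221
  ψ₂ = 0.221: g = 0.1330, g' = -1.566 → ψ₂ = 0.306
  ψ₂ = 0.306: g = 0.0216, g' = -1.106 → ψ₂ = 0.326
  ψ₂ = 0.326: g = 0.0007, g' = -1.035 → ψ₂ = 0.327
Converged at ψ₂ = 0.327.
  isobutane: x = 0.057, y = 0.453
  ethanol: x = 0.943, y = 0.547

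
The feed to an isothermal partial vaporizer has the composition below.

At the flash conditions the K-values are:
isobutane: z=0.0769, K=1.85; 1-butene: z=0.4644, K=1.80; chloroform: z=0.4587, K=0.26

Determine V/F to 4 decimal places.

V/F = 0.1631

Material balance + equilibrium reduce to Σ zᵢ(Kᵢ−1)/(1+V/F(Kᵢ−1)) = 0.
Check two-phase: ΣzᵢKᵢ = 1.0974 > 1 and Σzᵢ/Kᵢ = 2.0638 > 1, so g(0) = 0.0974 > 0 and g(1) = -1.0638 < 0.
Iterate (Newton) starting at V/F = 0.5:
  V/F = 0.5000: g = -0.22755, g' = -0.8119 → V/F = 0.2197
  V/F = 0.2197: g = -0.03429, g' = -0.6126 → V/F = 0.1638
  V/F = 0.1638: g = -0.00038, g' = -0.6004 → V/F = 0.1631
Converged at V/F = 0.1631.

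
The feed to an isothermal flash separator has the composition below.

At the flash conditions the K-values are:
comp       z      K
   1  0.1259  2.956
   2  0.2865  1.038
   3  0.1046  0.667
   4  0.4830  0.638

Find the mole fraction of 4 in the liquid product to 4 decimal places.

Let ψ = V/F and solve Σ zᵢ(Kᵢ−1)/(1+ψ(Kᵢ−1)) = 0.
Check two-phase: ΣzᵢKᵢ = 1.0475 > 1 and Σzᵢ/Kᵢ = 1.2325 > 1, so g(0) = 0.0475 > 0 and g(1) = -0.2325 < 0.
Newton iteration, ψ⁰ = 0.42:
  ψ = 0.4200: g = -0.10078, g' = -0.2493 → ψ = 0.0157
  ψ = 0.0157: g = 0.03894, g' = -0.5295 → ψ = 0.0892
  ψ = 0.0892: g = 0.00393, g' = -0.4295 → ψ = 0.0984
  ψ = 0.0984: g = 0.00005, g' = -0.4196 → ψ = 0.0985
Converged at ψ = 0.0985.
Compositions from xᵢ = zᵢ/(1+ψ(Kᵢ−1)), yᵢ = Kᵢxᵢ:
  1: x = 0.1056, y = 0.3120
  2: x = 0.2854, y = 0.2963
  3: x = 0.1081, y = 0.0721
  4: x = 0.5009, y = 0.3195

x_4 = 0.5009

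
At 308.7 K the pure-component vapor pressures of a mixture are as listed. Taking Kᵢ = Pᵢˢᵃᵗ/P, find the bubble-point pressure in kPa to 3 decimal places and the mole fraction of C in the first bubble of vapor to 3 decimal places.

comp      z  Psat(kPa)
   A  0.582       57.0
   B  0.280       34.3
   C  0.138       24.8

At the bubble point ψ → 0, so ΣzᵢKᵢ = 1 with Kᵢ = Pᵢˢᵃᵗ/P ⇒ P = ΣzᵢPᵢˢᵃᵗ.
P = 0.582·57.0 + 0.280·34.3 + 0.138·24.8 = 46.200 kPa
yᵢ = zᵢPᵢˢᵃᵗ/P ⇒ y_C = 0.138·24.8/46.200 = 0.074

Pbub = 46.200 kPa, y_C = 0.074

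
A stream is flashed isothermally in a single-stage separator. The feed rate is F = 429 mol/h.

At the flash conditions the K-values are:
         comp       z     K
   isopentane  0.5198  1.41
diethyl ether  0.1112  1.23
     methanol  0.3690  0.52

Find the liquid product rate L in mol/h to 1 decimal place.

L = 285.1 mol/h

Let ψ = V/F and solve Σ zᵢ(Kᵢ−1)/(1+ψ(Kᵢ−1)) = 0.
g(0) = ΣzᵢKᵢ − 1 = 0.0616 and g(1) = 1 − Σzᵢ/Kᵢ = -0.1687, so a root lies in (0, 1).
Newton–Raphson from ψ = 0.5:
  ψ = 0.5000: g = -0.03325, g' = -0.2121 → ψ = 0.3432
  ψ = 0.3432: g = -0.00152, g' = -0.1941 → ψ = 0.3354
Converged at ψ = 0.3354.
Then V = ψ·F = 0.3354·429 = 143.9 mol/h and L = F − V = 285.1 mol/h.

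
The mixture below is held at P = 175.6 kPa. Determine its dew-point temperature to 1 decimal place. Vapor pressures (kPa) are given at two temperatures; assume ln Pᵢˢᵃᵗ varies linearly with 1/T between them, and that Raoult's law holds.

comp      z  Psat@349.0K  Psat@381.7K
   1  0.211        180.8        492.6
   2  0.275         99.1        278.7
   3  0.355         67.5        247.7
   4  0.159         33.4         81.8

Dew-point temperature: Σzᵢ·P/Pᵢˢᵃᵗ(T) = 1. Interpolate ln Pᵢˢᵃᵗ = aᵢ + bᵢ/T.
  T = 349.0 K: ΣzᵢP/Pᵢˢᵃᵗ = 2.4517
  T = 381.7 K: ΣzᵢP/Pᵢˢᵃᵗ = 0.8415
  T = 365.4 K: ΣzᵢP/Pᵢˢᵃᵗ = 1.3949
  T = 373.5 K: ΣzᵢP/Pᵢˢᵃᵗ = 1.0782
  T = 377.6 K: ΣzᵢP/Pᵢˢᵃᵗ = 0.9511
  T = 375.6 K: ΣzᵢP/Pᵢˢᵃᵗ = 1.0107
  T = 376.6 K: ΣzᵢP/Pᵢˢᵃᵗ = 0.9803
  T = 376.1 K: ΣzᵢP/Pᵢˢᵃᵗ = 0.9954
Interpolating between 375.6 K and 376.1 K gives T ≈ 375.9 K.

T = 375.9 K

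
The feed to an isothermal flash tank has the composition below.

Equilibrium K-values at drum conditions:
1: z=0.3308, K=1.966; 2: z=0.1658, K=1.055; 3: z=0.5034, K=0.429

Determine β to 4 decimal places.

Let β = V/F and solve Σ zᵢ(Kᵢ−1)/(1+β(Kᵢ−1)) = 0.
Feasibility: ΣzᵢKᵢ = 1.0412, Σzᵢ/Kᵢ = 1.4988 — both > 1, two phases present.
Newton–Raphson from β = 0.38:
  β = 0.3800: g = -0.12441, g' = -0.4333 → β = 0.0929
  β = 0.0929: g = -0.00123, g' = -0.4435 → β = 0.0901
Converged at β = 0.0901.

β = 0.0901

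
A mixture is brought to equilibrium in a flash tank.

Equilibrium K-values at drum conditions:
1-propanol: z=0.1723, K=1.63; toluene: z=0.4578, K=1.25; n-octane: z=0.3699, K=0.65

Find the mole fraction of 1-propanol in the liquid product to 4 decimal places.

Let ψ = V/F and solve Σ zᵢ(Kᵢ−1)/(1+ψ(Kᵢ−1)) = 0.
g(0) = ΣzᵢKᵢ − 1 = 0.0935 and g(1) = 1 − Σzᵢ/Kᵢ = -0.0410, so a root lies in (0, 1).
Iterate (Newton) starting at ψ = 0.5:
  ψ = 0.5000: g = 0.02735, g' = -0.1287 → ψ = 0.7125
  ψ = 0.7125: g = -0.00041, g' = -0.1336 → ψ = 0.7094
Converged at ψ = 0.7094.
Compositions from xᵢ = zᵢ/(1+ψ(Kᵢ−1)), yᵢ = Kᵢxᵢ:
  1-propanol: x = 0.1191, y = 0.1941
  toluene: x = 0.3888, y = 0.4860
  n-octane: x = 0.4921, y = 0.3199

x_1-propanol = 0.1191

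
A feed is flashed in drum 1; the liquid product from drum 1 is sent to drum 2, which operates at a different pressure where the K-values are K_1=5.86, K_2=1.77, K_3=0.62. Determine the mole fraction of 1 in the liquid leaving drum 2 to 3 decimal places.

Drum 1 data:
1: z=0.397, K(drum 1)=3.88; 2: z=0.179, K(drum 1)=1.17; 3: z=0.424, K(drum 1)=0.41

x_1 (drum 2) = 0.046

Drum 1:
Newton iteration, ψ₁⁰ = 0.5:
  ψ₁ = 0.500: g = 0.1418, g' = -0.854 → ψ₁ = 0.666
  ψ₁ = 0.666: g = 0.0071, g' = -0.791 → ψ₁ = 0.675
Converged at ψ₁ = 0.675.
Drum-1 compositions:
  1: x = 0.135, y = 0.523
  2: x = 0.161, y = 0.188
  3: x = 0.705, y = 0.289
Drum-2 feed = drum-1 liquid: z₂ = (0.1349, 0.1606, 0.7046).
Drum 2:
Rachford–Rice: g(ψ₂) = Σ zᵢ(Kᵢ−1)/(1+ψ₂(Kᵢ−1)) = 0.
g(0) = ΣzᵢKᵢ − 1 = 0.511 and g(1) = 1 − Σzᵢ/Kᵢ = -0.250, so a root lies in (0, 1).
Newton iteration, ψ₂⁰ = 0.5:
  ψ₂ = 0.500: g = -0.0502, g' = -0.475 → ψ₂ = 0.394
  ψ₂ = 0.394: g = 0.0046, g' = -0.571 → ψ₂ = 0.402
  ψ₂ = 0.402: g = 0.0000, g' = -0.562 → ψ₂ = 0.403
Converged at ψ₂ = 0.403.
  1: x = 0.046, y = 0.267
  2: x = 0.123, y = 0.217
  3: x = 0.832, y = 0.516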